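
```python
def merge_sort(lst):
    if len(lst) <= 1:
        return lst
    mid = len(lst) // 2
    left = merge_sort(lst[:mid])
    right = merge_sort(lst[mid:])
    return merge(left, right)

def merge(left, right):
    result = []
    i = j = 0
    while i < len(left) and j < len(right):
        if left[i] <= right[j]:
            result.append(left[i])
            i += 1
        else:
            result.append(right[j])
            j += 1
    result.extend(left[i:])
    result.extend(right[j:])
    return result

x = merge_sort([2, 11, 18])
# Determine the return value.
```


merge_sort([2, 11, 18])
Split into [2] and [11, 18]
Left sorted: [2]
Right sorted: [11, 18]
Merge [2] and [11, 18]
= [2, 11, 18]


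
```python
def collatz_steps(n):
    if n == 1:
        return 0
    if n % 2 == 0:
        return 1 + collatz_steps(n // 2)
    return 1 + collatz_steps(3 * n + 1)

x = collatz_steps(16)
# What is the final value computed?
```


collatz_steps(16)
16 is even -> collatz_steps(8)
8 is even -> collatz_steps(4)
4 is even -> collatz_steps(2)
2 is even -> collatz_steps(1)
Reached 1 after 4 steps
= 4


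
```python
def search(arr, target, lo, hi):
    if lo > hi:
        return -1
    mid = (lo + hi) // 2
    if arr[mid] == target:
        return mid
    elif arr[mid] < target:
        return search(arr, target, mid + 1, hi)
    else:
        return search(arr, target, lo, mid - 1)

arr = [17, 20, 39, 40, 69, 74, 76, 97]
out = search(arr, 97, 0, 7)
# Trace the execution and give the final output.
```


search(arr, 97, 0, 7)
lo=0, hi=7, mid=3, arr[mid]=40
40 < 97, search right half
lo=4, hi=7, mid=5, arr[mid]=74
74 < 97, search right half
lo=6, hi=7, mid=6, arr[mid]=76
76 < 97, search right half
lo=7, hi=7, mid=7, arr[mid]=97
arr[7] == 97, found at index 7
= 7


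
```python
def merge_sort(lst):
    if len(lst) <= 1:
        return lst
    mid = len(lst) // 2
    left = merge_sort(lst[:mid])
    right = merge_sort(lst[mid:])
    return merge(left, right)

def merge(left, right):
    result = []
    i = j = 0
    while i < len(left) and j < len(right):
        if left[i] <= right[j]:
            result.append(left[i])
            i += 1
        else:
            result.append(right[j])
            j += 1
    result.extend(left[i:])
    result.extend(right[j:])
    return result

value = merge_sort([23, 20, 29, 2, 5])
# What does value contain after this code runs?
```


merge_sort([23, 20, 29, 2, 5])
Split into [23, 20] and [29, 2, 5]
Left sorted: [20, 23]
Right sorted: [2, 5, 29]
Merge [20, 23] and [2, 5, 29]
= [2, 5, 20, 23, 29]


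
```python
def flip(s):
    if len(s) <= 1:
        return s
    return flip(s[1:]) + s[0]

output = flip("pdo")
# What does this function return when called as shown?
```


flip("pdo")
= flip("do") + "p"
= flip("o") + "d" + "p"
= "o" + "d" + "p"
= "odp"


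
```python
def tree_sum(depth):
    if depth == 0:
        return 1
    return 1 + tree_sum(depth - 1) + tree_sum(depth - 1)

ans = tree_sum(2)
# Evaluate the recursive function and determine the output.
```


tree_sum(2)
= 1 + tree_sum(1) + tree_sum(1)
= 1 + 2 * tree_sum(1)
tree_sum(k) = 2^(k+1) - 1
tree_sum(0) = 1
tree_sum(1) = 3
tree_sum(2) = 7
tree_sum(2) = 2^3 - 1 = 7


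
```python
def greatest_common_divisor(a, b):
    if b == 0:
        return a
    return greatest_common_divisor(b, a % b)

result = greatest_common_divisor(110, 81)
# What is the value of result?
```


greatest_common_divisor(110, 81)
= greatest_common_divisor(81, 110 % 81) = greatest_common_divisor(81, 29)
= greatest_common_divisor(29, 81 % 29) = greatest_common_divisor(29, 23)
= greatest_common_divisor(23, 29 % 23) = greatest_common_divisor(23, 6)
= greatest_common_divisor(6, 23 % 6) = greatest_common_divisor(6, 5)
= greatest_common_divisor(5, 6 % 5) = greatest_common_divisor(5, 1)
= greatest_common_divisor(1, 5 % 1) = greatest_common_divisor(1, 0)
b == 0, return a = 1


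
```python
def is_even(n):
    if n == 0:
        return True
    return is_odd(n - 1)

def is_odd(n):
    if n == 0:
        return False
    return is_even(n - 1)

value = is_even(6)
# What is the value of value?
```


is_even(6)
= is_odd(5)
= is_even(4)
= is_odd(3)
= is_even(2)
= is_odd(1)
= is_even(0)
n == 0: return True
= True


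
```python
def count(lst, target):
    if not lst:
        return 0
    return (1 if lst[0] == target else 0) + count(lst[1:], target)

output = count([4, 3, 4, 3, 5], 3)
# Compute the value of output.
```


count([4, 3, 4, 3, 5], 3)
lst[0]=4 != 3: 0 + count([3, 4, 3, 5], 3)
lst[0]=3 == 3: 1 + count([4, 3, 5], 3)
lst[0]=4 != 3: 0 + count([3, 5], 3)
lst[0]=3 == 3: 1 + count([5], 3)
lst[0]=5 != 3: 0 + count([], 3)
= 2


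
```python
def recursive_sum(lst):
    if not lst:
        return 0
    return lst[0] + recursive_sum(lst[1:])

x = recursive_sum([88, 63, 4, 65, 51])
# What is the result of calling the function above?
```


recursive_sum([88, 63, 4, 65, 51])
= 88 + recursive_sum([63, 4, 65, 51])
= 88 + 63 + recursive_sum([4, 65, 51])
= 88 + 63 + 4 + recursive_sum([65, 51])
= 88 + 63 + 4 + 65 + recursive_sum([51])
= 88 + 63 + 4 + 65 + 51 + recursive_sum([])
= 88 + 63 + 4 + 65 + 51 + 0
= 271


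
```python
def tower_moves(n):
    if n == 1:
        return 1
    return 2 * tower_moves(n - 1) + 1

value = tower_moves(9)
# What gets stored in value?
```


tower_moves(9)
= 2 * tower_moves(8) + 1
= 2 * (2 * tower_moves(7) + 1) + 1
= 2 * (2 * (2 * tower_moves(6) + 1) + 1) + 1
= 2 * (2 * (2 * (2 * tower_moves(5) + 1) + 1) + 1) + 1
= 2 * (2 * (2 * (2 * (2 * tower_moves(4) + 1) + 1) + 1) + 1) + 1
= 2 * (2 * (2 * (2 * (2 * (2 * tower_moves(3) + 1) + 1) + 1) + 1) + 1) + 1
= 2 * (2 * (2 * (2 * (2 * (2 * (2 * tower_moves(2) + 1) + 1) + 1) + 1) + 1) + 1) + 1
= 2 * (2 * (2 * (2 * (2 * (2 * (2 * (2 * tower_moves(1) + 1) + 1) + 1) + 1) + 1) + 1) + 1) + 1
Now compute bottom-up:
tower_moves(1) = 1
tower_moves(2) = 2 * 1 + 1 = 3
tower_moves(3) = 2 * 3 + 1 = 7
tower_moves(4) = 2 * 7 + 1 = 15
tower_moves(5) = 2 * 15 + 1 = 31
tower_moves(6) = 2 * 31 + 1 = 63
tower_moves(7) = 2 * 63 + 1 = 127
tower_moves(8) = 2 * 127 + 1 = 255
tower_moves(9) = 2 * 255 + 1 = 511
= 511


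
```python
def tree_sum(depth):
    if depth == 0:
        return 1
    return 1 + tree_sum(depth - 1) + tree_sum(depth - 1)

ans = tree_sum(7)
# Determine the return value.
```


tree_sum(7)
= 1 + tree_sum(6) + tree_sum(6)
= 1 + 2 * tree_sum(6)
tree_sum(k) = 2^(k+1) - 1
tree_sum(0) = 1
tree_sum(1) = 3
tree_sum(2) = 7
tree_sum(3) = 15
tree_sum(4) = 31
tree_sum(7) = 2^8 - 1 = 255


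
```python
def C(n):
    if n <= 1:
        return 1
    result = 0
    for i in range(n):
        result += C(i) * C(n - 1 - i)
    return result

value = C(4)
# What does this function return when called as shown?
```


C(4)
= sum of C(i) * C(4-1-i) for i in 0..3
First compute sub-values bottom-up:
  C(0) = 1, C(1) = 1
  C(2) = 1*1 + 1*1 = 2
  C(3) = 1*2 + 1*1 + 2*1 = 5
Now C(4):
  C(0)*C(3) = 1*5 = 5
  C(1)*C(2) = 1*2 = 2
  C(2)*C(1) = 2*1 = 2
  C(3)*C(0) = 5*1 = 5
= 5 + 2 + 2 + 5
= 14


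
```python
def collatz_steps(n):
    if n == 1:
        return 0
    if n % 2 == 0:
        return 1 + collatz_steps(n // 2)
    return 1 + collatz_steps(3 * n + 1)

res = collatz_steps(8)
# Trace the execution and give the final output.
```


collatz_steps(8)
8 is even -> collatz_steps(4)
4 is even -> collatz_steps(2)
2 is even -> collatz_steps(1)
Reached 1 after 3 steps
= 3


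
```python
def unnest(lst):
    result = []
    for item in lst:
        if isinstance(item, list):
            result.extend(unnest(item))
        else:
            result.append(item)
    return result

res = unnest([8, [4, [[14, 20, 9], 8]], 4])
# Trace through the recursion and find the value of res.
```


unnest([8, [4, [[14, 20, 9], 8]], 4])
Processing each element:
  8 is not a list -> append 8
  [4, [[14, 20, 9], 8]] is a list -> unnest recursively -> [4, 14, 20, 9, 8]
  4 is not a list -> append 4
= [8, 4, 14, 20, 9, 8, 4]


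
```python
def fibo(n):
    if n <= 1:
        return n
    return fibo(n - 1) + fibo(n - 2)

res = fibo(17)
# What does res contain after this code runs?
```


fibo(17)
= fibo(16) + fibo(15)
= (fibo(15) + fibo(14)) + fibo(15)
Computing bottom-up: fibo(0)=0, fibo(1)=1, fibo(2)=1, fibo(3)=2, fibo(4)=3, fibo(5)=5, fibo(6)=8, fibo(7)=13, fibo(8)=21, fibo(9)=34, fibo(10)=55, fibo(11)=89, fibo(12)=144, fibo(13)=233, fibo(14)=377, fibo(15)=610, fibo(16)=987, fibo(17)=1597
= 1597


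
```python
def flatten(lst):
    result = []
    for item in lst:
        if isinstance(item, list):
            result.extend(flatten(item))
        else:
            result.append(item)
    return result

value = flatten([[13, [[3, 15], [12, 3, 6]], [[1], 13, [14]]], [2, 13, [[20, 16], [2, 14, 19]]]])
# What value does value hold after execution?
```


flatten([[13, [[3, 15], [12, 3, 6]], [[1], 13, [14]]], [2, 13, [[20, 16], [2, 14, 19]]]])
Processing each element:
  [13, [[3, 15], [12, 3, 6]], [[1], 13, [14]]] is a list -> flatten recursively -> [13, 3, 15, 12, 3, 6, 1, 13, 14]
  [2, 13, [[20, 16], [2, 14, 19]]] is a list -> flatten recursively -> [2, 13, 20, 16, 2, 14, 19]
= [13, 3, 15, 12, 3, 6, 1, 13, 14, 2, 13, 20, 16, 2, 14, 19]


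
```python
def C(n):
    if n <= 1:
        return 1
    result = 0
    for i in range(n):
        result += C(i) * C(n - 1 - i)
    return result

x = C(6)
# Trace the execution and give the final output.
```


C(6)
= sum of C(i) * C(6-1-i) for i in 0..5
First compute sub-values bottom-up:
  C(0) = 1, C(1) = 1
  C(2) = 1*1 + 1*1 = 2
  C(3) = 1*2 + 1*1 + 2*1 = 5
  C(4) = 1*5 + 1*2 + 2*1 + 5*1 = 14
  C(5) = 1*14 + 1*5 + 2*2 + 5*1 + 14*1 = 42
Now C(6):
  C(0)*C(5) = 1*42 = 42
  C(1)*C(4) = 1*14 = 14
  C(2)*C(3) = 2*5 = 10
  C(3)*C(2) = 5*2 = 10
  C(4)*C(1) = 14*1 = 14
  C(5)*C(0) = 42*1 = 42
= 42 + 14 + 10 + 10 + 14 + 42
= 132


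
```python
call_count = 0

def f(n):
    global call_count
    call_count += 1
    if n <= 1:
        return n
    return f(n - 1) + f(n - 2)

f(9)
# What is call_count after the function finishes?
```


f(9) calls f(8) and f(7); each non-base call branches into two more.
Let C(k) = total number of calls made by f(k), including the call to f(k) itself.
Base cases: C(0) = 1, C(1) = 1
Recurrence: C(k) = 1 + C(k-1) + C(k-2)
  C(2) = 1 + C(1) + C(0) = 1 + 1 + 1 = 3
  C(3) = 1 + C(2) + C(1) = 1 + 3 + 1 = 5
  C(4) = 1 + C(3) + C(2) = 1 + 5 + 3 = 9
  C(5) = 1 + C(4) + C(3) = 1 + 9 + 5 = 15
  C(6) = 1 + C(5) + C(4) = 1 + 15 + 9 = 25
  C(7) = 1 + C(6) + C(5) = 1 + 25 + 15 = 41
  C(8) = 1 + C(7) + C(6) = 1 + 41 + 25 = 67
  C(9) = 1 + C(8) + C(7) = 1 + 67 + 41 = 109
Total calls = C(9) = 109


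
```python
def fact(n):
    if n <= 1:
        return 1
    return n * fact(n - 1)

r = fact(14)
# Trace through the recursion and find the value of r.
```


fact(14)
= 14 * fact(13)
= 14 * 13 * fact(12)
= 14 * 13 * 12 * fact(11)
= 14 * 13 * 12 * 11 * fact(10)
= 14 * 13 * 12 * 11 * 10 * fact(9)
= 14 * 13 * 12 * 11 * 10 * 9 * fact(8)
= 14 * 13 * 12 * 11 * 10 * 9 * 8 * fact(7)
= 14 * 13 * 12 * 11 * 10 * 9 * 8 * 7 * fact(6)
= 14 * 13 * 12 * 11 * 10 * 9 * 8 * 7 * 6 * fact(5)
= 14 * 13 * 12 * 11 * 10 * 9 * 8 * 7 * 6 * 5 * fact(4)
= 14 * 13 * 12 * 11 * 10 * 9 * 8 * 7 * 6 * 5 * 4 * fact(3)
= 14 * 13 * 12 * 11 * 10 * 9 * 8 * 7 * 6 * 5 * 4 * 3 * fact(2)
= 14 * 13 * 12 * 11 * 10 * 9 * 8 * 7 * 6 * 5 * 4 * 3 * 2 * fact(1)
= 14 * 13 * 12 * 11 * 10 * 9 * 8 * 7 * 6 * 5 * 4 * 3 * 2 * 1
= 87178291200


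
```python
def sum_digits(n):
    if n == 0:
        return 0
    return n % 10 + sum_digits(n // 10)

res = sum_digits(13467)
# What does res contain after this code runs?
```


sum_digits(13467)
= 7 + sum_digits(1346)
= 7 + 6 + sum_digits(134)
= 7 + 6 + 4 + sum_digits(13)
= 7 + 6 + 4 + 3 + sum_digits(1)
= 7 + 6 + 4 + 3 + 1 + sum_digits(0)
= 7 + 6 + 4 + 3 + 1 + 0
= 21


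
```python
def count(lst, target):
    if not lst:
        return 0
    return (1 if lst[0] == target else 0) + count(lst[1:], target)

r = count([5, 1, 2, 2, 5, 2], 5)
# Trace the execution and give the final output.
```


count([5, 1, 2, 2, 5, 2], 5)
lst[0]=5 == 5: 1 + count([1, 2, 2, 5, 2], 5)
lst[0]=1 != 5: 0 + count([2, 2, 5, 2], 5)
lst[0]=2 != 5: 0 + count([2, 5, 2], 5)
lst[0]=2 != 5: 0 + count([5, 2], 5)
lst[0]=5 == 5: 1 + count([2], 5)
lst[0]=2 != 5: 0 + count([], 5)
= 2


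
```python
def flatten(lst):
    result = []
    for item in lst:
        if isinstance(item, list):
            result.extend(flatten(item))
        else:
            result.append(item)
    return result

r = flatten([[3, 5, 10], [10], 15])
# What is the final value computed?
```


flatten([[3, 5, 10], [10], 15])
Processing each element:
  [3, 5, 10] is a list -> flatten recursively -> [3, 5, 10]
  [10] is a list -> flatten recursively -> [10]
  15 is not a list -> append 15
= [3, 5, 10, 10, 15]


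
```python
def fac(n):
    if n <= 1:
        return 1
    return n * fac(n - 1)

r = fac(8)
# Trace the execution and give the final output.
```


fac(8)
= 8 * fac(7)
= 8 * 7 * fac(6)
= 8 * 7 * 6 * fac(5)
= 8 * 7 * 6 * 5 * fac(4)
= 8 * 7 * 6 * 5 * 4 * fac(3)
= 8 * 7 * 6 * 5 * 4 * 3 * fac(2)
= 8 * 7 * 6 * 5 * 4 * 3 * 2 * fac(1)
= 8 * 7 * 6 * 5 * 4 * 3 * 2 * 1
= 40320


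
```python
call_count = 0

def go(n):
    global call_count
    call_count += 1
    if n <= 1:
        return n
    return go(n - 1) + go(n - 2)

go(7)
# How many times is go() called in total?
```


go(7) calls go(6) and go(5); each non-base call branches into two more.
Let C(k) = total number of calls made by go(k), including the call to go(k) itself.
Base cases: C(0) = 1, C(1) = 1
Recurrence: C(k) = 1 + C(k-1) + C(k-2)
  C(2) = 1 + C(1) + C(0) = 1 + 1 + 1 = 3
  C(3) = 1 + C(2) + C(1) = 1 + 3 + 1 = 5
  C(4) = 1 + C(3) + C(2) = 1 + 5 + 3 = 9
  C(5) = 1 + C(4) + C(3) = 1 + 9 + 5 = 15
  C(6) = 1 + C(5) + C(4) = 1 + 15 + 9 = 25
  C(7) = 1 + C(6) + C(5) = 1 + 25 + 15 = 41
Total calls = C(7) = 41


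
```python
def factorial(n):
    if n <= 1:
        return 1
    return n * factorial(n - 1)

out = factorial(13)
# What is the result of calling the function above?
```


factorial(13)
= 13 * factorial(12)
= 13 * 12 * factorial(11)
= 13 * 12 * 11 * factorial(10)
= 13 * 12 * 11 * 10 * factorial(9)
= 13 * 12 * 11 * 10 * 9 * factorial(8)
= 13 * 12 * 11 * 10 * 9 * 8 * factorial(7)
= 13 * 12 * 11 * 10 * 9 * 8 * 7 * factorial(6)
= 13 * 12 * 11 * 10 * 9 * 8 * 7 * 6 * factorial(5)
= 13 * 12 * 11 * 10 * 9 * 8 * 7 * 6 * 5 * factorial(4)
= 13 * 12 * 11 * 10 * 9 * 8 * 7 * 6 * 5 * 4 * factorial(3)
= 13 * 12 * 11 * 10 * 9 * 8 * 7 * 6 * 5 * 4 * 3 * factorial(2)
= 13 * 12 * 11 * 10 * 9 * 8 * 7 * 6 * 5 * 4 * 3 * 2 * factorial(1)
= 13 * 12 * 11 * 10 * 9 * 8 * 7 * 6 * 5 * 4 * 3 * 2 * 1
= 6227020800


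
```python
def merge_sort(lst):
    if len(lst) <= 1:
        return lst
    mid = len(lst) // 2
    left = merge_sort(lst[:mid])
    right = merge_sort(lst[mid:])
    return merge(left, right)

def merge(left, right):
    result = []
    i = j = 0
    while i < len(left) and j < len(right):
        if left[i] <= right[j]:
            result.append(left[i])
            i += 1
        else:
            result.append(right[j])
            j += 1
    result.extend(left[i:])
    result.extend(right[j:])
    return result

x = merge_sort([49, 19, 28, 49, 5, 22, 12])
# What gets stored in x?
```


merge_sort([49, 19, 28, 49, 5, 22, 12])
Split into [49, 19, 28] and [49, 5, 22, 12]
Left sorted: [19, 28, 49]
Right sorted: [5, 12, 22, 49]
Merge [19, 28, 49] and [5, 12, 22, 49]
= [5, 12, 19, 22, 28, 49, 49]


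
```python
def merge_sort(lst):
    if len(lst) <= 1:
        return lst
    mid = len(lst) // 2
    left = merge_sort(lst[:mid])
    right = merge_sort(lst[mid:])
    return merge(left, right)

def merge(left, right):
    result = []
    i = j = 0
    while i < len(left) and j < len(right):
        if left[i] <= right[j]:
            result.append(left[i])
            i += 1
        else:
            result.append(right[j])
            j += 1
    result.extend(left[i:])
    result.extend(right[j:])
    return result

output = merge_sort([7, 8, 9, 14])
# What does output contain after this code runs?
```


merge_sort([7, 8, 9, 14])
Split into [7, 8] and [9, 14]
Left sorted: [7, 8]
Right sorted: [9, 14]
Merge [7, 8] and [9, 14]
= [7, 8, 9, 14]


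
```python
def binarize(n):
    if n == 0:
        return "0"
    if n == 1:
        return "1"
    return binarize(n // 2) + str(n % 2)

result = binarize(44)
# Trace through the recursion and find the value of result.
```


binarize(44)
= binarize(22) + "0"
= binarize(11) + "0" + "0"
= binarize(5) + "1" + "0" + "0"
= binarize(2) + "1" + "1" + "0" + "0"
= binarize(1) + "0" + "1" + "1" + "0" + "0"
= "1" + "0" + "1" + "1" + "0" + "0"
= "101100"


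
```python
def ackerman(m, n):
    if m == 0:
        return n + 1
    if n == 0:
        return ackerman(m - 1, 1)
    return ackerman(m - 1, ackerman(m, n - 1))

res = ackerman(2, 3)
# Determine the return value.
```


ackerman(2, 3)
= ackerman(1, ackerman(2, 2))
First compute ackerman(2, 2) = 7
= ackerman(1, 7)
= 9


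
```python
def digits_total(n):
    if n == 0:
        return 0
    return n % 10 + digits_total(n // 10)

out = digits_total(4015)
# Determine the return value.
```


digits_total(4015)
= 5 + digits_total(401)
= 5 + 1 + digits_total(40)
= 5 + 1 + 0 + digits_total(4)
= 5 + 1 + 0 + 4 + digits_total(0)
= 5 + 1 + 0 + 4 + 0
= 10


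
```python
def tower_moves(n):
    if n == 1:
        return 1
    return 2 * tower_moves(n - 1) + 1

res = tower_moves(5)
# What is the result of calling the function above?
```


tower_moves(5)
= 2 * tower_moves(4) + 1
= 2 * (2 * tower_moves(3) + 1) + 1
= 2 * (2 * (2 * tower_moves(2) + 1) + 1) + 1
= 2 * (2 * (2 * (2 * tower_moves(1) + 1) + 1) + 1) + 1
Now compute bottom-up:
tower_moves(1) = 1
tower_moves(2) = 2 * 1 + 1 = 3
tower_moves(3) = 2 * 3 + 1 = 7
tower_moves(4) = 2 * 7 + 1 = 15
tower_moves(5) = 2 * 15 + 1 = 31
= 31


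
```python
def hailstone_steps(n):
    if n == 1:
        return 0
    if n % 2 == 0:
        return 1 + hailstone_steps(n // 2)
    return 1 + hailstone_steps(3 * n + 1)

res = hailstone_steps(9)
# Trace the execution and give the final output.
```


hailstone_steps(9)
9 is odd -> 3*9+1 = 28 -> hailstone_steps(28)
28 is even -> hailstone_steps(14)
14 is even -> hailstone_steps(7)
7 is odd -> 3*7+1 = 22 -> hailstone_steps(22)
22 is even -> hailstone_steps(11)
11 is odd -> 3*11+1 = 34 -> hailstone_steps(34)
34 is even -> hailstone_steps(17)
17 is odd -> 3*17+1 = 52 -> hailstone_steps(52)
52 is even -> hailstone_steps(26)
26 is even -> hailstone_steps(13)
13 is odd -> 3*13+1 = 40 -> hailstone_steps(40)
40 is even -> hailstone_steps(20)
20 is even -> hailstone_steps(10)
10 is even -> hailstone_steps(5)
5 is odd -> 3*5+1 = 16 -> hailstone_steps(16)
16 is even -> hailstone_steps(8)
8 is even -> hailstone_steps(4)
4 is even -> hailstone_steps(2)
2 is even -> hailstone_steps(1)
Reached 1 after 19 steps
= 19


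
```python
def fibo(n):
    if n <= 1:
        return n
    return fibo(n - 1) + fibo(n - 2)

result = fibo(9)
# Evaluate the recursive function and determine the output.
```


fibo(9)
= fibo(8) + fibo(7)
= (fibo(7) + fibo(6)) + fibo(7)
Computing bottom-up: fibo(0)=0, fibo(1)=1, fibo(2)=1, fibo(3)=2, fibo(4)=3, fibo(5)=5, fibo(6)=8, fibo(7)=13, fibo(8)=21, fibo(9)=34
= 34


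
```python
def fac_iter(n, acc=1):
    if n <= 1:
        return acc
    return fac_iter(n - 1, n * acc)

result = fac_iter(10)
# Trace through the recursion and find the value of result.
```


fac_iter(10, 1)
= fac_iter(9, 10 * 1) = fac_iter(9, 10)
= fac_iter(8, 9 * 10) = fac_iter(8, 90)
= fac_iter(7, 8 * 90) = fac_iter(7, 720)
= fac_iter(6, 7 * 720) = fac_iter(6, 5040)
= fac_iter(5, 6 * 5040) = fac_iter(5, 30240)
= fac_iter(4, 5 * 30240) = fac_iter(4, 151200)
= fac_iter(3, 4 * 151200) = fac_iter(3, 604800)
= fac_iter(2, 3 * 604800) = fac_iter(2, 1814400)
= fac_iter(1, 2 * 1814400) = fac_iter(1, 3628800)
n <= 1, return acc = 3628800


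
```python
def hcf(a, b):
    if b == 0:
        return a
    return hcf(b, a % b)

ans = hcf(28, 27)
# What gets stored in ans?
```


hcf(28, 27)
= hcf(27, 28 % 27) = hcf(27, 1)
= hcf(1, 27 % 1) = hcf(1, 0)
b == 0, return a = 1


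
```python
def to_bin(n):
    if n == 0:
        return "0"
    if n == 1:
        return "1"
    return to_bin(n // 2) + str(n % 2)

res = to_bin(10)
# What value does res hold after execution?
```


to_bin(10)
= to_bin(5) + "0"
= to_bin(2) + "1" + "0"
= to_bin(1) + "0" + "1" + "0"
= "1" + "0" + "1" + "0"
= "1010"


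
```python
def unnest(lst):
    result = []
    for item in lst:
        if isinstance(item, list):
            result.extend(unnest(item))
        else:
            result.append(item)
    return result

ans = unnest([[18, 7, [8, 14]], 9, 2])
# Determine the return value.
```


unnest([[18, 7, [8, 14]], 9, 2])
Processing each element:
  [18, 7, [8, 14]] is a list -> unnest recursively -> [18, 7, 8, 14]
  9 is not a list -> append 9
  2 is not a list -> append 2
= [18, 7, 8, 14, 9, 2]


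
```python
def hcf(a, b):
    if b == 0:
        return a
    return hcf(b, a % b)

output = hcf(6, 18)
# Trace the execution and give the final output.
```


hcf(6, 18)
= hcf(18, 6 % 18) = hcf(18, 6)
= hcf(6, 18 % 6) = hcf(6, 0)
b == 0, return a = 6


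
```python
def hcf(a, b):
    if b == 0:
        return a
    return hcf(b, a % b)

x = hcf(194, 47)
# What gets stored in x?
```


hcf(194, 47)
= hcf(47, 194 % 47) = hcf(47, 6)
= hcf(6, 47 % 6) = hcf(6, 5)
= hcf(5, 6 % 5) = hcf(5, 1)
= hcf(1, 5 % 1) = hcf(1, 0)
b == 0, return a = 1


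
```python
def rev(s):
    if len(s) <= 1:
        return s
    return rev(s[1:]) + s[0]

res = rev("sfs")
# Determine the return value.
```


rev("sfs")
= rev("fs") + "s"
= rev("s") + "f" + "s"
= "s" + "f" + "s"
= "sfs"


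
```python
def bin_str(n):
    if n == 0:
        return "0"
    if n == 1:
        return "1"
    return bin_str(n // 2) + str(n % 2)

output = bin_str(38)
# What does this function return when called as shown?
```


bin_str(38)
= bin_str(19) + "0"
= bin_str(9) + "1" + "0"
= bin_str(4) + "1" + "1" + "0"
= bin_str(2) + "0" + "1" + "1" + "0"
= bin_str(1) + "0" + "0" + "1" + "1" + "0"
= "1" + "0" + "0" + "1" + "1" + "0"
= "100110"


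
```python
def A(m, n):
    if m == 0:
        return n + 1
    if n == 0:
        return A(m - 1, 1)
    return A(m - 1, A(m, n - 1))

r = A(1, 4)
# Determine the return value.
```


A(1, 4)
= A(0, A(1, 3))
First compute A(1, 3) = 5
= A(0, 5)
= 6


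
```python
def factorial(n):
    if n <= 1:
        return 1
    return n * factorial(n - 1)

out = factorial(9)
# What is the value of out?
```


factorial(9)
= 9 * factorial(8)
= 9 * 8 * factorial(7)
= 9 * 8 * 7 * factorial(6)
= 9 * 8 * 7 * 6 * factorial(5)
= 9 * 8 * 7 * 6 * 5 * factorial(4)
= 9 * 8 * 7 * 6 * 5 * 4 * factorial(3)
= 9 * 8 * 7 * 6 * 5 * 4 * 3 * factorial(2)
= 9 * 8 * 7 * 6 * 5 * 4 * 3 * 2 * factorial(1)
= 9 * 8 * 7 * 6 * 5 * 4 * 3 * 2 * 1
= 362880


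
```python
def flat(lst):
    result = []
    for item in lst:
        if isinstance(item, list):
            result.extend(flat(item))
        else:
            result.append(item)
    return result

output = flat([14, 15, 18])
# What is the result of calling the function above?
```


flat([14, 15, 18])
Processing each element:
  14 is not a list -> append 14
  15 is not a list -> append 15
  18 is not a list -> append 18
= [14, 15, 18]


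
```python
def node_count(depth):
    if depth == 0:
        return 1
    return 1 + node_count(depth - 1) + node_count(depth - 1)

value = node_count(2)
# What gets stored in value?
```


node_count(2)
= 1 + node_count(1) + node_count(1)
= 1 + 2 * node_count(1)
node_count(k) = 2^(k+1) - 1
node_count(0) = 1
node_count(1) = 3
node_count(2) = 7
node_count(2) = 2^3 - 1 = 7


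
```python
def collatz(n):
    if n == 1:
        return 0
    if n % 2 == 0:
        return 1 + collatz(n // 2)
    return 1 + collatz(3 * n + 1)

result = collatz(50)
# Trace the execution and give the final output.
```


collatz(50)
50 is even -> collatz(25)
25 is odd -> 3*25+1 = 76 -> collatz(76)
76 is even -> collatz(38)
38 is even -> collatz(19)
19 is odd -> 3*19+1 = 58 -> collatz(58)
58 is even -> collatz(29)
29 is odd -> 3*29+1 = 88 -> collatz(88)
88 is even -> collatz(44)
44 is even -> collatz(22)
22 is even -> collatz(11)
11 is odd -> 3*11+1 = 34 -> collatz(34)
34 is even -> collatz(17)
17 is odd -> 3*17+1 = 52 -> collatz(52)
52 is even -> collatz(26)
26 is even -> collatz(13)
13 is odd -> 3*13+1 = 40 -> collatz(40)
40 is even -> collatz(20)
20 is even -> collatz(10)
10 is even -> collatz(5)
5 is odd -> 3*5+1 = 16 -> collatz(16)
16 is even -> collatz(8)
8 is even -> collatz(4)
4 is even -> collatz(2)
2 is even -> collatz(1)
Reached 1 after 24 steps
= 24


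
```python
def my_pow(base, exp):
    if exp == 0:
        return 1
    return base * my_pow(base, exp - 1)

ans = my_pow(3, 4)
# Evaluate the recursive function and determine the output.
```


my_pow(3, 4)
= 3 * my_pow(3, 3)
= 3 * 3 * my_pow(3, 2)
= 3 * 3 * 3 * my_pow(3, 1)
= 3 * 3 * 3 * 3 * my_pow(3, 0)
= 3 * 3 * 3 * 3 * 1
= 81


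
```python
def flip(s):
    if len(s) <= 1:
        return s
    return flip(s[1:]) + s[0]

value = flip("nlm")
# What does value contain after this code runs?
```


flip("nlm")
= flip("lm") + "n"
= flip("m") + "l" + "n"
= "m" + "l" + "n"
= "mln"


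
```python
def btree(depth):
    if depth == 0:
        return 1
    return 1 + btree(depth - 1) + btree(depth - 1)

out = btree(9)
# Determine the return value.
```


btree(9)
= 1 + btree(8) + btree(8)
= 1 + 2 * btree(8)
btree(k) = 2^(k+1) - 1
btree(0) = 1
btree(1) = 3
btree(2) = 7
btree(3) = 15
btree(4) = 31
btree(9) = 2^10 - 1 = 1023


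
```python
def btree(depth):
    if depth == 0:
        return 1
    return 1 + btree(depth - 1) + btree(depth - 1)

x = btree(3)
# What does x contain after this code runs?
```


btree(3)
= 1 + btree(2) + btree(2)
= 1 + 2 * btree(2)
btree(k) = 2^(k+1) - 1
btree(0) = 1
btree(1) = 3
btree(2) = 7
btree(3) = 15
btree(3) = 2^4 - 1 = 15


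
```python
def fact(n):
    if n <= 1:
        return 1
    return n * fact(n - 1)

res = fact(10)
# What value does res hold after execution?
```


fact(10)
= 10 * fact(9)
= 10 * 9 * fact(8)
= 10 * 9 * 8 * fact(7)
= 10 * 9 * 8 * 7 * fact(6)
= 10 * 9 * 8 * 7 * 6 * fact(5)
= 10 * 9 * 8 * 7 * 6 * 5 * fact(4)
= 10 * 9 * 8 * 7 * 6 * 5 * 4 * fact(3)
= 10 * 9 * 8 * 7 * 6 * 5 * 4 * 3 * fact(2)
= 10 * 9 * 8 * 7 * 6 * 5 * 4 * 3 * 2 * fact(1)
= 10 * 9 * 8 * 7 * 6 * 5 * 4 * 3 * 2 * 1
= 3628800


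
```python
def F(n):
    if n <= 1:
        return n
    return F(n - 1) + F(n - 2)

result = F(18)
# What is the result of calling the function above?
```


F(18)
= F(17) + F(16)
= (F(16) + F(15)) + F(16)
Computing bottom-up: F(0)=0, F(1)=1, F(2)=1, F(3)=2, F(4)=3, F(5)=5, F(6)=8, F(7)=13, F(8)=21, F(9)=34, F(10)=55, F(11)=89, F(12)=144, F(13)=233, F(14)=377, F(15)=610, F(16)=987, F(17)=1597, F(18)=2584
= 2584


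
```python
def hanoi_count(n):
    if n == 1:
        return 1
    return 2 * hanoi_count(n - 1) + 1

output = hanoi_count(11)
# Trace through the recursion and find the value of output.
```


hanoi_count(11)
= 2 * hanoi_count(10) + 1
= 2 * (2 * hanoi_count(9) + 1) + 1
= 2 * (2 * (2 * hanoi_count(8) + 1) + 1) + 1
= 2 * (2 * (2 * (2 * hanoi_count(7) + 1) + 1) + 1) + 1
= 2 * (2 * (2 * (2 * (2 * hanoi_count(6) + 1) + 1) + 1) + 1) + 1
= 2 * (2 * (2 * (2 * (2 * (2 * hanoi_count(5) + 1) + 1) + 1) + 1) + 1) + 1
= 2 * (2 * (2 * (2 * (2 * (2 * (2 * hanoi_count(4) + 1) + 1) + 1) + 1) + 1) + 1) + 1
= 2 * (2 * (2 * (2 * (2 * (2 * (2 * (2 * hanoi_count(3) + 1) + 1) + 1) + 1) + 1) + 1) + 1) + 1
= 2 * (2 * (2 * (2 * (2 * (2 * (2 * (2 * (2 * hanoi_count(2) + 1) + 1) + 1) + 1) + 1) + 1) + 1) + 1) + 1
= 2 * (2 * (2 * (2 * (2 * (2 * (2 * (2 * (2 * (2 * hanoi_count(1) + 1) + 1) + 1) + 1) + 1) + 1) + 1) + 1) + 1) + 1
Now compute bottom-up:
hanoi_count(1) = 1
hanoi_count(2) = 2 * 1 + 1 = 3
hanoi_count(3) = 2 * 3 + 1 = 7
hanoi_count(4) = 2 * 7 + 1 = 15
hanoi_count(5) = 2 * 15 + 1 = 31
hanoi_count(6) = 2 * 31 + 1 = 63
hanoi_count(7) = 2 * 63 + 1 = 127
hanoi_count(8) = 2 * 127 + 1 = 255
hanoi_count(9) = 2 * 255 + 1 = 511
hanoi_count(10) = 2 * 511 + 1 = 1023
hanoi_count(11) = 2 * 1023 + 1 = 2047
= 2047


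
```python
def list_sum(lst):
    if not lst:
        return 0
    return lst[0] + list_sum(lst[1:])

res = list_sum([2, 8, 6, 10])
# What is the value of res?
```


list_sum([2, 8, 6, 10])
= 2 + list_sum([8, 6, 10])
= 2 + 8 + list_sum([6, 10])
= 2 + 8 + 6 + list_sum([10])
= 2 + 8 + 6 + 10 + list_sum([])
= 2 + 8 + 6 + 10 + 0
= 26


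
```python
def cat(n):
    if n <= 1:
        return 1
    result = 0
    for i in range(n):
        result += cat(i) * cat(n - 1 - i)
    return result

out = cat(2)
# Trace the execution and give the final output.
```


cat(2)
= sum of cat(i) * cat(2-1-i) for i in 0..1
  cat(0)*cat(1) = 1*1 = 1
  cat(1)*cat(0) = 1*1 = 1
= 1 + 1
= 2


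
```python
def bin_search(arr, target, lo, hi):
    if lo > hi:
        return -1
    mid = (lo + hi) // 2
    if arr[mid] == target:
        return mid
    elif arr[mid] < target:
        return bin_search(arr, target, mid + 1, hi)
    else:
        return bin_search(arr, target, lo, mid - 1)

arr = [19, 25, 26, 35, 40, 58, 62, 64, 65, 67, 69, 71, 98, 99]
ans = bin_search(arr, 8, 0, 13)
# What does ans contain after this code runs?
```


bin_search(arr, 8, 0, 13)
lo=0, hi=13, mid=6, arr[mid]=62
62 > 8, search left half
lo=0, hi=5, mid=2, arr[mid]=26
26 > 8, search left half
lo=0, hi=1, mid=0, arr[mid]=19
19 > 8, search left half
lo > hi, target not found, return -1
= -1


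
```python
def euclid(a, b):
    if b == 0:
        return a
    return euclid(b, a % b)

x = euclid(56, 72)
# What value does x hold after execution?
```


euclid(56, 72)
= euclid(72, 56 % 72) = euclid(72, 56)
= euclid(56, 72 % 56) = euclid(56, 16)
= euclid(16, 56 % 16) = euclid(16, 8)
= euclid(8, 16 % 8) = euclid(8, 0)
b == 0, return a = 8


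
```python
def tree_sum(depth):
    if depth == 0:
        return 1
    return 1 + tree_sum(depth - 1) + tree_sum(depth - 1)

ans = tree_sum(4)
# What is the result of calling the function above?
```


tree_sum(4)
= 1 + tree_sum(3) + tree_sum(3)
= 1 + 2 * tree_sum(3)
tree_sum(k) = 2^(k+1) - 1
tree_sum(0) = 1
tree_sum(1) = 3
tree_sum(2) = 7
tree_sum(3) = 15
tree_sum(4) = 31
tree_sum(4) = 2^5 - 1 = 31


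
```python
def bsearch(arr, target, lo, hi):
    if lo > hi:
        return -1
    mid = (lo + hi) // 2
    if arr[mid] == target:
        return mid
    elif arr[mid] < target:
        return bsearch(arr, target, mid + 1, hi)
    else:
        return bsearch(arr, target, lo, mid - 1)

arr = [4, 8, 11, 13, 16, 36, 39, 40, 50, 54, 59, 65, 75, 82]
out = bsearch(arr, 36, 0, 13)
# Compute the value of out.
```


bsearch(arr, 36, 0, 13)
lo=0, hi=13, mid=6, arr[mid]=39
39 > 36, search left half
lo=0, hi=5, mid=2, arr[mid]=11
11 < 36, search right half
lo=3, hi=5, mid=4, arr[mid]=16
16 < 36, search right half
lo=5, hi=5, mid=5, arr[mid]=36
arr[5] == 36, found at index 5
= 5


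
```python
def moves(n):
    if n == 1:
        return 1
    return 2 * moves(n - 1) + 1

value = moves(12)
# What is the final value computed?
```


moves(12)
= 2 * moves(11) + 1
= 2 * (2 * moves(10) + 1) + 1
= 2 * (2 * (2 * moves(9) + 1) + 1) + 1
= 2 * (2 * (2 * (2 * moves(8) + 1) + 1) + 1) + 1
= 2 * (2 * (2 * (2 * (2 * moves(7) + 1) + 1) + 1) + 1) + 1
= 2 * (2 * (2 * (2 * (2 * (2 * moves(6) + 1) + 1) + 1) + 1) + 1) + 1
= 2 * (2 * (2 * (2 * (2 * (2 * (2 * moves(5) + 1) + 1) + 1) + 1) + 1) + 1) + 1
= 2 * (2 * (2 * (2 * (2 * (2 * (2 * (2 * moves(4) + 1) + 1) + 1) + 1) + 1) + 1) + 1) + 1
= 2 * (2 * (2 * (2 * (2 * (2 * (2 * (2 * (2 * moves(3) + 1) + 1) + 1) + 1) + 1) + 1) + 1) + 1) + 1
= 2 * (2 * (2 * (2 * (2 * (2 * (2 * (2 * (2 * (2 * moves(2) + 1) + 1) + 1) + 1) + 1) + 1) + 1) + 1) + 1) + 1
= 2 * (2 * (2 * (2 * (2 * (2 * (2 * (2 * (2 * (2 * (2 * moves(1) + 1) + 1) + 1) + 1) + 1) + 1) + 1) + 1) + 1) + 1) + 1
Now compute bottom-up:
moves(1) = 1
moves(2) = 2 * 1 + 1 = 3
moves(3) = 2 * 3 + 1 = 7
moves(4) = 2 * 7 + 1 = 15
moves(5) = 2 * 15 + 1 = 31
moves(6) = 2 * 31 + 1 = 63
moves(7) = 2 * 63 + 1 = 127
moves(8) = 2 * 127 + 1 = 255
moves(9) = 2 * 255 + 1 = 511
moves(10) = 2 * 511 + 1 = 1023
moves(11) = 2 * 1023 + 1 = 2047
moves(12) = 2 * 2047 + 1 = 4095
= 4095


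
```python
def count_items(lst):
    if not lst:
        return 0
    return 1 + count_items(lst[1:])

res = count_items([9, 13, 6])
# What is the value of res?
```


count_items([9, 13, 6])
= 1 + count_items([13, 6])
= 1 + 1 + count_items([6])
= 1 + 1 + 1 + count_items([])
= 1 + 1 + 1 + 0
= 3


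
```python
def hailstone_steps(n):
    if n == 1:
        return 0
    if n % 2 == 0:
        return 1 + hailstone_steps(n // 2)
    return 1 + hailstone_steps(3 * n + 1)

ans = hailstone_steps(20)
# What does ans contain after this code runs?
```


hailstone_steps(20)
20 is even -> hailstone_steps(10)
10 is even -> hailstone_steps(5)
5 is odd -> 3*5+1 = 16 -> hailstone_steps(16)
16 is even -> hailstone_steps(8)
8 is even -> hailstone_steps(4)
4 is even -> hailstone_steps(2)
2 is even -> hailstone_steps(1)
Reached 1 after 7 steps
= 7


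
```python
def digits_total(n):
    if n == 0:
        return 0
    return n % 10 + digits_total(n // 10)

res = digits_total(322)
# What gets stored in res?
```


digits_total(322)
= 2 + digits_total(32)
= 2 + 2 + digits_total(3)
= 2 + 2 + 3 + digits_total(0)
= 2 + 2 + 3 + 0
= 7


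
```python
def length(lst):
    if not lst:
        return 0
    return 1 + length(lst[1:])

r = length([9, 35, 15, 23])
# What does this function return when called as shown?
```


length([9, 35, 15, 23])
= 1 + length([35, 15, 23])
= 1 + 1 + length([15, 23])
= 1 + 1 + 1 + length([23])
= 1 + 1 + 1 + 1 + length([])
= 1 + 1 + 1 + 1 + 0
= 4


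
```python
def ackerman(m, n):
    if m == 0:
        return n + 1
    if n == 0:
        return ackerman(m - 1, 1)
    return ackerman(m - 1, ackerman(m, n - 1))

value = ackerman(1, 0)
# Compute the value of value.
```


ackerman(1, 0)
n == 0: return ackerman(0, 1)
= ackerman(0, 1) = 2
= 2


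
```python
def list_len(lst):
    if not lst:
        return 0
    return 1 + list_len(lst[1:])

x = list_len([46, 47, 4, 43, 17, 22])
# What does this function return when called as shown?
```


list_len([46, 47, 4, 43, 17, 22])
= 1 + list_len([47, 4, 43, 17, 22])
= 1 + 1 + list_len([4, 43, 17, 22])
= 1 + 1 + 1 + list_len([43, 17, 22])
= 1 + 1 + 1 + 1 + list_len([17, 22])
= 1 + 1 + 1 + 1 + 1 + list_len([22])
= 1 + 1 + 1 + 1 + 1 + 1 + list_len([])
= 1 + 1 + 1 + 1 + 1 + 1 + 0
= 6


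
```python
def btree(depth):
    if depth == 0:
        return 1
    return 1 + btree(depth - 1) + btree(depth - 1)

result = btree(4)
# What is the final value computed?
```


btree(4)
= 1 + btree(3) + btree(3)
= 1 + 2 * btree(3)
btree(k) = 2^(k+1) - 1
btree(0) = 1
btree(1) = 3
btree(2) = 7
btree(3) = 15
btree(4) = 31
btree(4) = 2^5 - 1 = 31


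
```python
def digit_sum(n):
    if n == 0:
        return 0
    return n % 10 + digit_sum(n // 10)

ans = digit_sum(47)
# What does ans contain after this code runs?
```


digit_sum(47)
= 7 + digit_sum(4)
= 7 + 4 + digit_sum(0)
= 7 + 4 + 0
= 11


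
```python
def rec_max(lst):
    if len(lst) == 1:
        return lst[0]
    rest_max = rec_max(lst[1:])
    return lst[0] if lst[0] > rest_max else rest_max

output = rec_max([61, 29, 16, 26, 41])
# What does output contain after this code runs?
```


rec_max([61, 29, 16, 26, 41])
= compare 61 with rec_max([29, 16, 26, 41])
= compare 29 with rec_max([16, 26, 41])
= compare 16 with rec_max([26, 41])
= compare 26 with rec_max([41])
Base: rec_max([41]) = 41
compare 26 with 41: max = 41
compare 16 with 41: max = 41
compare 29 with 41: max = 41
compare 61 with 41: max = 61
= 61


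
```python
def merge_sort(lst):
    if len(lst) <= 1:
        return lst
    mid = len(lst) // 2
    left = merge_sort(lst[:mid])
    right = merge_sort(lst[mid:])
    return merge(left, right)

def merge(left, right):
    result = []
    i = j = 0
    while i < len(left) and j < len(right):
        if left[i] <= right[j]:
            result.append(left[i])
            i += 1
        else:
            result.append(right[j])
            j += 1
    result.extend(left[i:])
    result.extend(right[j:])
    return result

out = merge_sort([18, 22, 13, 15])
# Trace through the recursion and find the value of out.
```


merge_sort([18, 22, 13, 15])
Split into [18, 22] and [13, 15]
Left sorted: [18, 22]
Right sorted: [13, 15]
Merge [18, 22] and [13, 15]
= [13, 15, 18, 22]


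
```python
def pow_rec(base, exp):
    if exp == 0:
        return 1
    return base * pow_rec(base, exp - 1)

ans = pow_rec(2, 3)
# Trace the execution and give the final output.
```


pow_rec(2, 3)
= 2 * pow_rec(2, 2)
= 2 * 2 * pow_rec(2, 1)
= 2 * 2 * 2 * pow_rec(2, 0)
= 2 * 2 * 2 * 1
= 8


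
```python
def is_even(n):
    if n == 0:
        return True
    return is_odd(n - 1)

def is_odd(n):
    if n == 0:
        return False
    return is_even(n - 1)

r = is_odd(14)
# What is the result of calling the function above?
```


is_odd(14)
= is_even(13)
= is_odd(12)
= is_even(11)
= is_odd(10)
= is_even(9)
= is_odd(8)
= is_even(7)
= is_odd(6)
= is_even(5)
= is_odd(4)
= is_even(3)
= is_odd(2)
= is_even(1)
= is_odd(0)
n == 0: return False
= False


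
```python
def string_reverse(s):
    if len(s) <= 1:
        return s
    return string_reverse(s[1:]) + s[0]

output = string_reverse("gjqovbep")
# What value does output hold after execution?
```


string_reverse("gjqovbep")
= string_reverse("jqovbep") + "g"
= string_reverse("qovbep") + "j" + "g"
= string_reverse("ovbep") + "q" + "j" + "g"
= string_reverse("vbep") + "o" + "q" + "j" + "g"
= string_reverse("bep") + "v" + "o" + "q" + "j" + "g"
= string_reverse("ep") + "b" + "v" + "o" + "q" + "j" + "g"
= string_reverse("p") + "e" + "b" + "v" + "o" + "q" + "j" + "g"
= "p" + "e" + "b" + "v" + "o" + "q" + "j" + "g"
= "pebvoqjg"


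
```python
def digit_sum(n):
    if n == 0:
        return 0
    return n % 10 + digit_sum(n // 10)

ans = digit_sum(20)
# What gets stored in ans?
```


digit_sum(20)
= 0 + digit_sum(2)
= 0 + 2 + digit_sum(0)
= 0 + 2 + 0
= 2


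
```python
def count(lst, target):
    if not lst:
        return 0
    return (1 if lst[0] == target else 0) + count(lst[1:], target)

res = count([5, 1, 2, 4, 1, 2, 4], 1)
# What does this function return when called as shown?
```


count([5, 1, 2, 4, 1, 2, 4], 1)
lst[0]=5 != 1: 0 + count([1, 2, 4, 1, 2, 4], 1)
lst[0]=1 == 1: 1 + count([2, 4, 1, 2, 4], 1)
lst[0]=2 != 1: 0 + count([4, 1, 2, 4], 1)
lst[0]=4 != 1: 0 + count([1, 2, 4], 1)
lst[0]=1 == 1: 1 + count([2, 4], 1)
lst[0]=2 != 1: 0 + count([4], 1)
lst[0]=4 != 1: 0 + count([], 1)
= 2


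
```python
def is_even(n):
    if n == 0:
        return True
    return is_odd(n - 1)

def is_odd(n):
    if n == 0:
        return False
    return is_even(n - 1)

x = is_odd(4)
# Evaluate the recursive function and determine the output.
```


is_odd(4)
= is_even(3)
= is_odd(2)
= is_even(1)
= is_odd(0)
n == 0: return False
= False


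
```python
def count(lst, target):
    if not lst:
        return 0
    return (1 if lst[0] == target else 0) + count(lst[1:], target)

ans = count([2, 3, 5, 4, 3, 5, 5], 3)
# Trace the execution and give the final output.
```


count([2, 3, 5, 4, 3, 5, 5], 3)
lst[0]=2 != 3: 0 + count([3, 5, 4, 3, 5, 5], 3)
lst[0]=3 == 3: 1 + count([5, 4, 3, 5, 5], 3)
lst[0]=5 != 3: 0 + count([4, 3, 5, 5], 3)
lst[0]=4 != 3: 0 + count([3, 5, 5], 3)
lst[0]=3 == 3: 1 + count([5, 5], 3)
lst[0]=5 != 3: 0 + count([5], 3)
lst[0]=5 != 3: 0 + count([], 3)
= 2


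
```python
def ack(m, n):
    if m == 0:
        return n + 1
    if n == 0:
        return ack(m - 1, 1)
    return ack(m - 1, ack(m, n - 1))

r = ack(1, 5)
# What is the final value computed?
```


ack(1, 5)
= ack(0, ack(1, 4))
First compute ack(1, 4) = 6
= ack(0, 6)
= 7


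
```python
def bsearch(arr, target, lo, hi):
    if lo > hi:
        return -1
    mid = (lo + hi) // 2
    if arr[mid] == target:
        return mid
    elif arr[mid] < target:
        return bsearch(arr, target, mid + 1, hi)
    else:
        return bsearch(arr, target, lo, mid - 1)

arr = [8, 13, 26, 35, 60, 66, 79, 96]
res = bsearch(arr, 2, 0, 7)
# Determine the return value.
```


bsearch(arr, 2, 0, 7)
lo=0, hi=7, mid=3, arr[mid]=35
35 > 2, search left half
lo=0, hi=2, mid=1, arr[mid]=13
13 > 2, search left half
lo=0, hi=0, mid=0, arr[mid]=8
8 > 2, search left half
lo > hi, target not found, return -1
= -1
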